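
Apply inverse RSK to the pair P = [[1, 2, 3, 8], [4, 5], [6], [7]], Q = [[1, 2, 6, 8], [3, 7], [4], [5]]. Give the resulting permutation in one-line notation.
1 7 6 4 2 5 3 8

Reverse the RSK construction: for i from n down to 1, find the cell of Q containing i, remove the entry at that cell from P, and reverse-bump it up through P; the value ejected from row 1 is w(i).

Step i=8: Q has 8 at row 1, column 4; remove that cell from P, ejecting 8. So w(8) = 8. P is now [[1, 2, 3], [4, 5], [6], [7]].
Step i=7: Q has 7 at row 2, column 2; remove 5 from row 2 of P and reverse-bump: 5 enters row 1 and ejects 3. So w(7) = 3. P is now [[1, 2, 5], [4], [6], [7]].
Step i=6: Q has 6 at row 1, column 3; remove that cell from P, ejecting 5. So w(6) = 5. P is now [[1, 2], [4], [6], [7]].
Step i=5: Q has 5 at row 4, column 1; remove 7 from row 4 of P and reverse-bump: 7 enters row 3 and ejects 6; 6 enters row 2 and ejects 4; 4 enters row 1 and ejects 2. So w(5) = 2. P is now [[1, 4], [6], [7]].
Step i=4: Q has 4 at row 3, column 1; remove 7 from row 3 of P and reverse-bump: 7 enters row 2 and ejects 6; 6 enters row 1 and ejects 4. So w(4) = 4. P is now [[1, 6], [7]].
Step i=3: Q has 3 at row 2, column 1; remove 7 from row 2 of P and reverse-bump: 7 enters row 1 and ejects 6. So w(3) = 6. P is now [[1, 7]].
Step i=2: Q has 2 at row 1, column 2; remove that cell from P, ejecting 7. So w(2) = 7. P is now [[1]].
Step i=1: Q has 1 at row 1, column 1; remove that cell from P, ejecting 1. So w(1) = 1. P is now [].

So w = 1 7 6 4 2 5 3 8.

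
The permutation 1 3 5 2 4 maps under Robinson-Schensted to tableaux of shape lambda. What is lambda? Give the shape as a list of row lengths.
[3, 2]

Row-insert each entry into an empty tableau.

After inserting 1: P = [[1]].
After inserting 3: P = [[1, 3]].
After inserting 5: P = [[1, 3, 5]].
After inserting 2: P = [[1, 2, 5], [3]].
After inserting 4: P = [[1, 2, 4], [3, 5]].

The final insertion tableau P = [[1, 2, 4], [3, 5]] has shape [3, 2].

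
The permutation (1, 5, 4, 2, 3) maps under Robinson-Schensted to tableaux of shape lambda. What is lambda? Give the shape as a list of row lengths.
Row-insert each entry into an empty tableau.

After inserting 1: P = [[1]].
After inserting 5: P = [[1, 5]].
After inserting 4: P = [[1, 4], [5]].
After inserting 2: P = [[1, 2], [4], [5]].
After inserting 3: P = [[1, 2, 3], [4], [5]].

The final insertion tableau P = [[1, 2, 3], [4], [5]] has shape [3, 1, 1].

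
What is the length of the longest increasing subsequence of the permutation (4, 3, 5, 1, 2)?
2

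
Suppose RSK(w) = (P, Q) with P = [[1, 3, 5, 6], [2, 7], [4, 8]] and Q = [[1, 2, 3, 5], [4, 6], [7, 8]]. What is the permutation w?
Reverse the RSK construction: for i from n down to 1, find the cell of Q containing i, remove the entry at that cell from P, and reverse-bump it up through P; the value ejected from row 1 is w(i).

Step i=8: Q has 8 at row 3, column 2; remove 8 from row 3 of P and reverse-bump: 8 enters row 2 and ejects 7; 7 enters row 1 and ejects 6. So w(8) = 6. P is now [[1, 3, 5, 7], [2, 8], [4]].
Step i=7: Q has 7 at row 3, column 1; remove 4 from row 3 of P and reverse-bump: 4 enters row 2 and ejects 2; 2 enters row 1 and ejects 1. So w(7) = 1. P is now [[2, 3, 5, 7], [4, 8]].
Step i=6: Q has 6 at row 2, column 2; remove 8 from row 2 of P and reverse-bump: 8 enters row 1 and ejects 7. So w(6) = 7. P is now [[2, 3, 5, 8], [4]].
Step i=5: Q has 5 at row 1, column 4; remove that cell from P, ejecting 8. So w(5) = 8. P is now [[2, 3, 5], [4]].
Step i=4: Q has 4 at row 2, column 1; remove 4 from row 2 of P and reverse-bump: 4 enters row 1 and ejects 3. So w(4) = 3. P is now [[2, 4, 5]].
Step i=3: Q has 3 at row 1, column 3; remove that cell from P, ejecting 5. So w(3) = 5. P is now [[2, 4]].
Step i=2: Q has 2 at row 1, column 2; remove that cell from P, ejecting 4. So w(2) = 4. P is now [[2]].
Step i=1: Q has 1 at row 1, column 1; remove that cell from P, ejecting 2. So w(1) = 2. P is now [].

So w = 2 4 5 3 8 7 1 6.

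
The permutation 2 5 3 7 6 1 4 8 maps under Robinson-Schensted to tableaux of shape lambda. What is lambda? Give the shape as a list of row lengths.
Row-insert each entry into an empty tableau.

After inserting 2: P = [[2]].
After inserting 5: P = [[2, 5]].
After inserting 3: P = [[2, 3], [5]].
After inserting 7: P = [[2, 3, 7], [5]].
After inserting 6: P = [[2, 3, 6], [5, 7]].
After inserting 1: P = [[1, 3, 6], [2, 7], [5]].
After inserting 4: P = [[1, 3, 4], [2, 6], [5, 7]].
After inserting 8: P = [[1, 3, 4, 8], [2, 6], [5, 7]].

The final insertion tableau P = [[1, 3, 4, 8], [2, 6], [5, 7]] has shape [4, 2, 2].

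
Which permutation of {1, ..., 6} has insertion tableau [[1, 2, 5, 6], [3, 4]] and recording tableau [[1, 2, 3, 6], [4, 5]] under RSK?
3 4 5 1 2 6

Reverse the RSK construction: for i from n down to 1, find the cell of Q containing i, remove the entry at that cell from P, and reverse-bump it up through P; the value ejected from row 1 is w(i).

Step i=6: Q has 6 at row 1, column 4; remove that cell from P, ejecting 6. So w(6) = 6. P is now [[1, 2, 5], [3, 4]].
Step i=5: Q has 5 at row 2, column 2; remove 4 from row 2 of P and reverse-bump: 4 enters row 1 and ejects 2. So w(5) = 2. P is now [[1, 4, 5], [3]].
Step i=4: Q has 4 at row 2, column 1; remove 3 from row 2 of P and reverse-bump: 3 enters row 1 and ejects 1. So w(4) = 1. P is now [[3, 4, 5]].
Step i=3: Q has 3 at row 1, column 3; remove that cell from P, ejecting 5. So w(3) = 5. P is now [[3, 4]].
Step i=2: Q has 2 at row 1, column 2; remove that cell from P, ejecting 4. So w(2) = 4. P is now [[3]].
Step i=1: Q has 1 at row 1, column 1; remove that cell from P, ejecting 3. So w(1) = 3. P is now [].

So w = 3 4 5 1 2 6.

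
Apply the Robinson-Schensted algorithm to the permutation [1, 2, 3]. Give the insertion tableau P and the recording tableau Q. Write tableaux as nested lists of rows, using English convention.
P = [[1, 2, 3]], Q = [[1, 2, 3]]

Insert each entry of the permutation into P by Schensted row insertion, recording in Q the position of each new cell.

Insert 1: appended to row 1. P = [[1]].
Insert 2: appended to row 1. P = [[1, 2]].
Insert 3: appended to row 1. P = [[1, 2, 3]].

So P = [[1, 2, 3]], Q = [[1, 2, 3]].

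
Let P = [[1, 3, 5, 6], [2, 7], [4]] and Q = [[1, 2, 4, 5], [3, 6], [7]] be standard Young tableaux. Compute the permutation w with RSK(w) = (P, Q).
2 4 3 5 7 6 1

Reverse the RSK construction: for i from n down to 1, find the cell of Q containing i, remove the entry at that cell from P, and reverse-bump it up through P; the value ejected from row 1 is w(i).

Step i=7: Q has 7 at row 3, column 1; remove 4 from row 3 of P and reverse-bump: 4 enters row 2 and ejects 2; 2 enters row 1 and ejects 1. So w(7) = 1. P is now [[2, 3, 5, 6], [4, 7]].
Step i=6: Q has 6 at row 2, column 2; remove 7 from row 2 of P and reverse-bump: 7 enters row 1 and ejects 6. So w(6) = 6. P is now [[2, 3, 5, 7], [4]].
Step i=5: Q has 5 at row 1, column 4; remove that cell from P, ejecting 7. So w(5) = 7. P is now [[2, 3, 5], [4]].
Step i=4: Q has 4 at row 1, column 3; remove that cell from P, ejecting 5. So w(4) = 5. P is now [[2, 3], [4]].
Step i=3: Q has 3 at row 2, column 1; remove 4 from row 2 of P and reverse-bump: 4 enters row 1 and ejects 3. So w(3) = 3. P is now [[2, 4]].
Step i=2: Q has 2 at row 1, column 2; remove that cell from P, ejecting 4. So w(2) = 4. P is now [[2]].
Step i=1: Q has 1 at row 1, column 1; remove that cell from P, ejecting 2. So w(1) = 2. P is now [].

So w = 2 4 3 5 7 6 1.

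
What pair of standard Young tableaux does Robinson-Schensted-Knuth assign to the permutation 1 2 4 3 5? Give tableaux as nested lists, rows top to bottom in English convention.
P = [[1, 2, 3, 5], [4]], Q = [[1, 2, 3, 5], [4]]

Insert each entry of the permutation into P by Schensted row insertion, recording in Q the position of each new cell.

Insert 1: appended to row 1. P = [[1]].
Insert 2: appended to row 1. P = [[1, 2]].
Insert 4: appended to row 1. P = [[1, 2, 4]].
Insert 3: 3 bumps 4 from row 1; 4 starts row 2. P = [[1, 2, 3], [4]].
Insert 5: appended to row 1. P = [[1, 2, 3, 5], [4]].

So P = [[1, 2, 3, 5], [4]], Q = [[1, 2, 3, 5], [4]].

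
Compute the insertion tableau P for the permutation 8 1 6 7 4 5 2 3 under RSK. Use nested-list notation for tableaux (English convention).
P = [[1, 2, 3], [4, 5], [6, 7], [8]]

Insert 8: appended to row 1. P = [[8]].
Insert 1: 1 bumps 8 from row 1; 8 starts row 2. P = [[1], [8]].
Insert 6: appended to row 1. P = [[1, 6], [8]].
Insert 7: appended to row 1. P = [[1, 6, 7], [8]].
Insert 4: 4 bumps 6 from row 1; 6 bumps 8 from row 2; 8 starts row 3. P = [[1, 4, 7], [6], [8]].
Insert 5: 5 bumps 7 from row 1; 7 appends to row 2. P = [[1, 4, 5], [6, 7], [8]].
Insert 2: 2 bumps 4 from row 1; 4 bumps 6 from row 2; 6 bumps 8 from row 3; 8 starts row 4. P = [[1, 2, 5], [4, 7], [6], [8]].
Insert 3: 3 bumps 5 from row 1; 5 bumps 7 from row 2; 7 appends to row 3. P = [[1, 2, 3], [4, 5], [6, 7], [8]].

So P = [[1, 2, 3], [4, 5], [6, 7], [8]].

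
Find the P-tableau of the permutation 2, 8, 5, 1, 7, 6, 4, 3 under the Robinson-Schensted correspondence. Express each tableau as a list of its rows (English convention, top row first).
Insert 2: appended to row 1. P = [[2]].
Insert 8: appended to row 1. P = [[2, 8]].
Insert 5: 5 bumps 8 from row 1; 8 starts row 2. P = [[2, 5], [8]].
Insert 1: 1 bumps 2 from row 1; 2 bumps 8 from row 2; 8 starts row 3. P = [[1, 5], [2], [8]].
Insert 7: appended to row 1. P = [[1, 5, 7], [2], [8]].
Insert 6: 6 bumps 7 from row 1; 7 appends to row 2. P = [[1, 5, 6], [2, 7], [8]].
Insert 4: 4 bumps 5 from row 1; 5 bumps 7 from row 2; 7 bumps 8 from row 3; 8 starts row 4. P = [[1, 4, 6], [2, 5], [7], [8]].
Insert 3: 3 bumps 4 from row 1; 4 bumps 5 from row 2; 5 bumps 7 from row 3; 7 bumps 8 from row 4; 8 starts row 5. P = [[1, 3, 6], [2, 4], [5], [7], [8]].

So P = [[1, 3, 6], [2, 4], [5], [7], [8]].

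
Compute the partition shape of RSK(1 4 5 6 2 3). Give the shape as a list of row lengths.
[4, 2]

Row-insert each entry into an empty tableau.

After inserting 1: P = [[1]].
After inserting 4: P = [[1, 4]].
After inserting 5: P = [[1, 4, 5]].
After inserting 6: P = [[1, 4, 5, 6]].
After inserting 2: P = [[1, 2, 5, 6], [4]].
After inserting 3: P = [[1, 2, 3, 6], [4, 5]].

The final insertion tableau P = [[1, 2, 3, 6], [4, 5]] has shape [4, 2].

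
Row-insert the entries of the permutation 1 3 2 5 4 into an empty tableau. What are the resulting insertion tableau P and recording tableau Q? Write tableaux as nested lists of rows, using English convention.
P = [[1, 2, 4], [3, 5]], Q = [[1, 2, 4], [3, 5]]

Insert each entry of the permutation into P by Schensted row insertion, recording in Q the position of each new cell.

Insert 1: appended to row 1. P = [[1]].
Insert 3: appended to row 1. P = [[1, 3]].
Insert 2: 2 bumps 3 from row 1; 3 starts row 2. P = [[1, 2], [3]].
Insert 5: appended to row 1. P = [[1, 2, 5], [3]].
Insert 4: 4 bumps 5 from row 1; 5 appends to row 2. P = [[1, 2, 4], [3, 5]].

So P = [[1, 2, 4], [3, 5]], Q = [[1, 2, 4], [3, 5]].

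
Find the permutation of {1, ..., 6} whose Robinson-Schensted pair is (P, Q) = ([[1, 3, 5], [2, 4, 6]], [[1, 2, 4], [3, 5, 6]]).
Reverse RSK: for i = n, n-1, ..., 1, locate i in Q, remove the corresponding corner cell from P, and reverse-bump its entry up through P; the value ejected from row 1 is w(i).

So w = 2 4 1 6 3 5.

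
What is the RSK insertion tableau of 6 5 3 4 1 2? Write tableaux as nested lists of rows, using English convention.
P = [[1, 2], [3, 4], [5], [6]]

After inserting 6: P = [[6]].
After inserting 5: P = [[5], [6]].
After inserting 3: P = [[3], [5], [6]].
After inserting 4: P = [[3, 4], [5], [6]].
After inserting 1: P = [[1, 4], [3], [5], [6]].
After inserting 2: P = [[1, 2], [3, 4], [5], [6]].

So P = [[1, 2], [3, 4], [5], [6]].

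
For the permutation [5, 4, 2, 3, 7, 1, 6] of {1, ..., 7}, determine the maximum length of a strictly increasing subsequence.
3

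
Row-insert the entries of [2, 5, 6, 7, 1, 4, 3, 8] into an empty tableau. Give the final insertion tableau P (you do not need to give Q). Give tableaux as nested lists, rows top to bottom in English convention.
Insert 2: appended to row 1. P = [[2]].
Insert 5: appended to row 1. P = [[2, 5]].
Insert 6: appended to row 1. P = [[2, 5, 6]].
Insert 7: appended to row 1. P = [[2, 5, 6, 7]].
Insert 1: 1 bumps 2 from row 1; 2 starts row 2. P = [[1, 5, 6, 7], [2]].
Insert 4: 4 bumps 5 from row 1; 5 appends to row 2. P = [[1, 4, 6, 7], [2, 5]].
Insert 3: 3 bumps 4 from row 1; 4 bumps 5 from row 2; 5 starts row 3. P = [[1, 3, 6, 7], [2, 4], [5]].
Insert 8: appended to row 1. P = [[1, 3, 6, 7, 8], [2, 4], [5]].

So P = [[1, 3, 6, 7, 8], [2, 4], [5]].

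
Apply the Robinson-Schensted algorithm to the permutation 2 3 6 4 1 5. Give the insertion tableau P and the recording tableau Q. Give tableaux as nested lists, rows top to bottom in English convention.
Insert each entry of the permutation into P by Schensted row insertion, recording in Q the position of each new cell.

Insert 2: appended to row 1. P = [[2]].
Insert 3: appended to row 1. P = [[2, 3]].
Insert 6: appended to row 1. P = [[2, 3, 6]].
Insert 4: 4 bumps 6 from row 1; 6 starts row 2. P = [[2, 3, 4], [6]].
Insert 1: 1 bumps 2 from row 1; 2 bumps 6 from row 2; 6 starts row 3. P = [[1, 3, 4], [2], [6]].
Insert 5: appended to row 1. P = [[1, 3, 4, 5], [2], [6]].

So P = [[1, 3, 4, 5], [2], [6]], Q = [[1, 2, 3, 6], [4], [5]].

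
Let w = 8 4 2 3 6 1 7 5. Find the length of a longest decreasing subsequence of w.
4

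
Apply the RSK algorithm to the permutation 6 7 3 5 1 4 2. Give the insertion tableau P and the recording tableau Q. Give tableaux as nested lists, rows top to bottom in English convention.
P = [[1, 2], [3, 4], [5, 7], [6]], Q = [[1, 2], [3, 4], [5, 6], [7]]

Insert each entry of the permutation into P by Schensted row insertion, recording in Q the position of each new cell.

After inserting 6: P = [[6]].
After inserting 7: P = [[6, 7]].
After inserting 3: P = [[3, 7], [6]].
After inserting 5: P = [[3, 5], [6, 7]].
After inserting 1: P = [[1, 5], [3, 7], [6]].
After inserting 4: P = [[1, 4], [3, 5], [6, 7]].
After inserting 2: P = [[1, 2], [3, 4], [5, 7], [6]].

So P = [[1, 2], [3, 4], [5, 7], [6]], Q = [[1, 2], [3, 4], [5, 6], [7]].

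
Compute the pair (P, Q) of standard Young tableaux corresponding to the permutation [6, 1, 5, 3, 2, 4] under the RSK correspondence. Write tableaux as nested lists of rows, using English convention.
Insert each entry of the permutation into P by Schensted row insertion, recording in Q the position of each new cell.

Insert 6: appended to row 1. P = [[6]], Q = [[1]].
Insert 1: 1 bumps 6 from row 1; 6 starts row 2. P = [[1], [6]], Q = [[1], [2]].
Insert 5: appended to row 1. P = [[1, 5], [6]], Q = [[1, 3], [2]].
Insert 3: 3 bumps 5 from row 1; 5 bumps 6 from row 2; 6 starts row 3. P = [[1, 3], [5], [6]], Q = [[1, 3], [2], [4]].
Insert 2: 2 bumps 3 from row 1; 3 bumps 5 from row 2; 5 bumps 6 from row 3; 6 starts row 4. P = [[1, 2], [3], [5], [6]], Q = [[1, 3], [2], [4], [5]].
Insert 4: appended to row 1. P = [[1, 2, 4], [3], [5], [6]], Q = [[1, 3, 6], [2], [4], [5]].

So P = [[1, 2, 4], [3], [5], [6]], Q = [[1, 3, 6], [2], [4], [5]].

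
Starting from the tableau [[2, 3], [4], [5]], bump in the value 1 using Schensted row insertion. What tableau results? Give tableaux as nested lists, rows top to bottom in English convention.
[[1, 3], [2], [4], [5]]

In row 1, 1 replaces 2 (the leftmost entry greater than 1); 2 is bumped to row 2. In row 2, 2 replaces 4 (the leftmost entry greater than 2); 4 is bumped to row 3. In row 3, 4 replaces 5 (the leftmost entry greater than 4); 5 is bumped to row 4. 5 starts a new row 4. The new tableau is [[1, 3], [2], [4], [5]].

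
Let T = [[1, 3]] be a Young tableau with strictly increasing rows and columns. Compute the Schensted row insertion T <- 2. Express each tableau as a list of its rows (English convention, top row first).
[[1, 2], [3]]

In row 1, 2 replaces 3 (the leftmost entry greater than 2); 3 is bumped to row 2. 3 starts a new row 2. The new tableau is [[1, 2], [3]].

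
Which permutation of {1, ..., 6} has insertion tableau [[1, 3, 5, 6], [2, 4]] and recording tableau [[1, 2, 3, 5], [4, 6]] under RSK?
2 4 5 1 6 3

Reverse RSK: for i = n, n-1, ..., 1, locate i in Q, remove the corresponding corner cell from P, and reverse-bump its entry up through P; the value ejected from row 1 is w(i).

So w = 2 4 5 1 6 3.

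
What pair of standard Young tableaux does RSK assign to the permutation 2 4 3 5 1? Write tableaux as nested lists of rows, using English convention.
P = [[1, 3, 5], [2], [4]], Q = [[1, 2, 4], [3], [5]]

Insert each entry of the permutation into P by Schensted row insertion, recording in Q the position of each new cell.

Insert 2: appended to row 1. P = [[2]], Q = [[1]].
Insert 4: appended to row 1. P = [[2, 4]], Q = [[1, 2]].
Insert 3: 3 bumps 4 from row 1; 4 starts row 2. P = [[2, 3], [4]], Q = [[1, 2], [3]].
Insert 5: appended to row 1. P = [[2, 3, 5], [4]], Q = [[1, 2, 4], [3]].
Insert 1: 1 bumps 2 from row 1; 2 bumps 4 from row 2; 4 starts row 3. P = [[1, 3, 5], [2], [4]], Q = [[1, 2, 4], [3], [5]].

So P = [[1, 3, 5], [2], [4]], Q = [[1, 2, 4], [3], [5]].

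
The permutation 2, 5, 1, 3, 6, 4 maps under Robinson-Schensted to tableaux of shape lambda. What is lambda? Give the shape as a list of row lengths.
Row-insert each entry into an empty tableau.

After inserting 2: P = [[2]].
After inserting 5: P = [[2, 5]].
After inserting 1: P = [[1, 5], [2]].
After inserting 3: P = [[1, 3], [2, 5]].
After inserting 6: P = [[1, 3, 6], [2, 5]].
After inserting 4: P = [[1, 3, 4], [2, 5, 6]].

The final insertion tableau P = [[1, 3, 4], [2, 5, 6]] has shape [3, 3].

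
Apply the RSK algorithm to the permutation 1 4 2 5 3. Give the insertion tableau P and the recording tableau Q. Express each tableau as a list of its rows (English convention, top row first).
P = [[1, 2, 3], [4, 5]], Q = [[1, 2, 4], [3, 5]]

Insert each entry of the permutation into P by Schensted row insertion, recording in Q the position of each new cell.

Insert 1: appended to row 1. P = [[1]].
Insert 4: appended to row 1. P = [[1, 4]].
Insert 2: 2 bumps 4 from row 1; 4 starts row 2. P = [[1, 2], [4]].
Insert 5: appended to row 1. P = [[1, 2, 5], [4]].
Insert 3: 3 bumps 5 from row 1; 5 appends to row 2. P = [[1, 2, 3], [4, 5]].

So P = [[1, 2, 3], [4, 5]], Q = [[1, 2, 4], [3, 5]].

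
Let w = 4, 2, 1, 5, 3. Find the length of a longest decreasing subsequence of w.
3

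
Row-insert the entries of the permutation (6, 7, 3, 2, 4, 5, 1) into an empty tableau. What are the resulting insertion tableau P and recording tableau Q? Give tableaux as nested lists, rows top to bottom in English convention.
Insert each entry of the permutation into P by Schensted row insertion, recording in Q the position of each new cell.

Insert 6: appended to row 1. P = [[6]].
Insert 7: appended to row 1. P = [[6, 7]].
Insert 3: 3 bumps 6 from row 1; 6 starts row 2. P = [[3, 7], [6]].
Insert 2: 2 bumps 3 from row 1; 3 bumps 6 from row 2; 6 starts row 3. P = [[2, 7], [3], [6]].
Insert 4: 4 bumps 7 from row 1; 7 appends to row 2. P = [[2, 4], [3, 7], [6]].
Insert 5: appended to row 1. P = [[2, 4, 5], [3, 7], [6]].
Insert 1: 1 bumps 2 from row 1; 2 bumps 3 from row 2; 3 bumps 6 from row 3; 6 starts row 4. P = [[1, 4, 5], [2, 7], [3], [6]].

So P = [[1, 4, 5], [2, 7], [3], [6]], Q = [[1, 2, 6], [3, 5], [4], [7]].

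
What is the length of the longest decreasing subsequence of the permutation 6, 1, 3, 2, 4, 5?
3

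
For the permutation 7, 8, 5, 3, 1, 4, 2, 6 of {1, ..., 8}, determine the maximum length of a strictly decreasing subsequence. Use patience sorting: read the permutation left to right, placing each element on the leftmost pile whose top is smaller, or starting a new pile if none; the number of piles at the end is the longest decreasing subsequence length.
4

7: new pile. tops = [7]
8: onto pile 1 (replacing 7). tops = [8]
5: new pile. tops = [8, 5]
3: new pile. tops = [8, 5, 3]
1: new pile. tops = [8, 5, 3, 1]
4: onto pile 3 (replacing 3). tops = [8, 5, 4, 1]
2: onto pile 4 (replacing 1). tops = [8, 5, 4, 2]
6: onto pile 2 (replacing 5). tops = [8, 6, 4, 2]

4 piles, so the longest decreasing subsequence has length 4.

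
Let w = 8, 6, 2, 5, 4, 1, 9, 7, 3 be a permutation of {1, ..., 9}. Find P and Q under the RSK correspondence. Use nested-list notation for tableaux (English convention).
Insert each entry of the permutation into P by Schensted row insertion, recording in Q the position of each new cell.

Insert 8: appended to row 1. P = [[8]].
Insert 6: 6 bumps 8 from row 1; 8 starts row 2. P = [[6], [8]].
Insert 2: 2 bumps 6 from row 1; 6 bumps 8 from row 2; 8 starts row 3. P = [[2], [6], [8]].
Insert 5: appended to row 1. P = [[2, 5], [6], [8]].
Insert 4: 4 bumps 5 from row 1; 5 bumps 6 from row 2; 6 bumps 8 from row 3; 8 starts row 4. P = [[2, 4], [5], [6], [8]].
Insert 1: 1 bumps 2 from row 1; 2 bumps 5 from row 2; 5 bumps 6 from row 3; 6 bumps 8 from row 4; 8 starts row 5. P = [[1, 4], [2], [5], [6], [8]].
Insert 9: appended to row 1. P = [[1, 4, 9], [2], [5], [6], [8]].
Insert 7: 7 bumps 9 from row 1; 9 appends to row 2. P = [[1, 4, 7], [2, 9], [5], [6], [8]].
Insert 3: 3 bumps 4 from row 1; 4 bumps 9 from row 2; 9 appends to row 3. P = [[1, 3, 7], [2, 4], [5, 9], [6], [8]].

So P = [[1, 3, 7], [2, 4], [5, 9], [6], [8]], Q = [[1, 4, 7], [2, 8], [3, 9], [5], [6]].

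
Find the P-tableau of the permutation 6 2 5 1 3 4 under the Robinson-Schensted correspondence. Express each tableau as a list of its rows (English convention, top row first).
P = [[1, 3, 4], [2, 5], [6]]

Insert 6: appended to row 1. P = [[6]].
Insert 2: 2 bumps 6 from row 1; 6 starts row 2. P = [[2], [6]].
Insert 5: appended to row 1. P = [[2, 5], [6]].
Insert 1: 1 bumps 2 from row 1; 2 bumps 6 from row 2; 6 starts row 3. P = [[1, 5], [2], [6]].
Insert 3: 3 bumps 5 from row 1; 5 appends to row 2. P = [[1, 3], [2, 5], [6]].
Insert 4: appended to row 1. P = [[1, 3, 4], [2, 5], [6]].

So P = [[1, 3, 4], [2, 5], [6]].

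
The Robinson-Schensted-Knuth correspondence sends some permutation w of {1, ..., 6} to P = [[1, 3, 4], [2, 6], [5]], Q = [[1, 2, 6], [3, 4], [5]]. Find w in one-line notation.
Reverse the RSK construction: for i from n down to 1, find the cell of Q containing i, remove the entry at that cell from P, and reverse-bump it up through P; the value ejected from row 1 is w(i).

Step i=6: Q has 6 at row 1, column 3; remove that cell from P, ejecting 4. So w(6) = 4. P is now [[1, 3], [2, 6], [5]].
Step i=5: Q has 5 at row 3, column 1; remove 5 from row 3 of P and reverse-bump: 5 enters row 2 and ejects 2; 2 enters row 1 and ejects 1. So w(5) = 1. P is now [[2, 3], [5, 6]].
Step i=4: Q has 4 at row 2, column 2; remove 6 from row 2 of P and reverse-bump: 6 enters row 1 and ejects 3. So w(4) = 3. P is now [[2, 6], [5]].
Step i=3: Q has 3 at row 2, column 1; remove 5 from row 2 of P and reverse-bump: 5 enters row 1 and ejects 2. So w(3) = 2. P is now [[5, 6]].
Step i=2: Q has 2 at row 1, column 2; remove that cell from P, ejecting 6. So w(2) = 6. P is now [[5]].
Step i=1: Q has 1 at row 1, column 1; remove that cell from P, ejecting 5. So w(1) = 5. P is now [].

So w = 5 6 2 3 1 4.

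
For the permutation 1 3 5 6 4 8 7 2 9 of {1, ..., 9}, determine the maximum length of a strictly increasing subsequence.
6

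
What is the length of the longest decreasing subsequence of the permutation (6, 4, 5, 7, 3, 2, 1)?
5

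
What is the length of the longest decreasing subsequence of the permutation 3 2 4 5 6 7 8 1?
3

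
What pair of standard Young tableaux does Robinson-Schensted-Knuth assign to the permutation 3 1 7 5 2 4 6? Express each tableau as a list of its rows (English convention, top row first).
Insert each entry of the permutation into P by Schensted row insertion, recording in Q the position of each new cell.

After inserting 3: P = [[3]].
After inserting 1: P = [[1], [3]].
After inserting 7: P = [[1, 7], [3]].
After inserting 5: P = [[1, 5], [3, 7]].
After inserting 2: P = [[1, 2], [3, 5], [7]].
After inserting 4: P = [[1, 2, 4], [3, 5], [7]].
After inserting 6: P = [[1, 2, 4, 6], [3, 5], [7]].

So P = [[1, 2, 4, 6], [3, 5], [7]], Q = [[1, 3, 6, 7], [2, 4], [5]].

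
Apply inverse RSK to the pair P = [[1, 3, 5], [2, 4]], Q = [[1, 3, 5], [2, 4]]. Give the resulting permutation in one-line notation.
2 1 4 3 5

Reverse the RSK construction: for i from n down to 1, find the cell of Q containing i, remove the entry at that cell from P, and reverse-bump it up through P; the value ejected from row 1 is w(i).

Step i=5: Q has 5 at row 1, column 3; remove that cell from P, ejecting 5. So w(5) = 5. P is now [[1, 3], [2, 4]].
Step i=4: Q has 4 at row 2, column 2; remove 4 from row 2 of P and reverse-bump: 4 enters row 1 and ejects 3. So w(4) = 3. P is now [[1, 4], [2]].
Step i=3: Q has 3 at row 1, column 2; remove that cell from P, ejecting 4. So w(3) = 4. P is now [[1], [2]].
Step i=2: Q has 2 at row 2, column 1; remove 2 from row 2 of P and reverse-bump: 2 enters row 1 and ejects 1. So w(2) = 1. P is now [[2]].
Step i=1: Q has 1 at row 1, column 1; remove that cell from P, ejecting 2. So w(1) = 2. P is now [].

So w = 2 1 4 3 5.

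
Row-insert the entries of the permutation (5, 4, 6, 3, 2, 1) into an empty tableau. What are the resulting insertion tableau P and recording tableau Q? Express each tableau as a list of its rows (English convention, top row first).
Insert each entry of the permutation into P by Schensted row insertion, recording in Q the position of each new cell.

Insert 5: appended to row 1. P = [[5]].
Insert 4: 4 bumps 5 from row 1; 5 starts row 2. P = [[4], [5]].
Insert 6: appended to row 1. P = [[4, 6], [5]].
Insert 3: 3 bumps 4 from row 1; 4 bumps 5 from row 2; 5 starts row 3. P = [[3, 6], [4], [5]].
Insert 2: 2 bumps 3 from row 1; 3 bumps 4 from row 2; 4 bumps 5 from row 3; 5 starts row 4. P = [[2, 6], [3], [4], [5]].
Insert 1: 1 bumps 2 from row 1; 2 bumps 3 from row 2; 3 bumps 4 from row 3; 4 bumps 5 from row 4; 5 starts row 5. P = [[1, 6], [2], [3], [4], [5]].

So P = [[1, 6], [2], [3], [4], [5]], Q = [[1, 3], [2], [4], [5], [6]].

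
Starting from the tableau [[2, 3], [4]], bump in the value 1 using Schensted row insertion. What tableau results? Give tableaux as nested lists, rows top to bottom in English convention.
[[1, 3], [2], [4]]

In row 1, 1 replaces 2 (the leftmost entry greater than 1); 2 is bumped to row 2. In row 2, 2 replaces 4 (the leftmost entry greater than 2); 4 is bumped to row 3. 4 starts a new row 3. The new tableau is [[1, 3], [2], [4]].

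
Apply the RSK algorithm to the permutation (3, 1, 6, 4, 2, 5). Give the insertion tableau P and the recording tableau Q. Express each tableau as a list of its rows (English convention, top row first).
P = [[1, 2, 5], [3, 4], [6]], Q = [[1, 3, 6], [2, 4], [5]]

Insert each entry of the permutation into P by Schensted row insertion, recording in Q the position of each new cell.

After inserting 3: P = [[3]].
After inserting 1: P = [[1], [3]].
After inserting 6: P = [[1, 6], [3]].
After inserting 4: P = [[1, 4], [3, 6]].
After inserting 2: P = [[1, 2], [3, 4], [6]].
After inserting 5: P = [[1, 2, 5], [3, 4], [6]].

So P = [[1, 2, 5], [3, 4], [6]], Q = [[1, 3, 6], [2, 4], [5]].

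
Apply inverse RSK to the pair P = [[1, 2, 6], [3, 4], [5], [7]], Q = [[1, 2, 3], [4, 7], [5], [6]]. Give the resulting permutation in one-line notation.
3 5 7 6 4 1 2

Reverse RSK: for i = n, n-1, ..., 1, locate i in Q, remove the corresponding corner cell from P, and reverse-bump its entry up through P; the value ejected from row 1 is w(i).

So w = 3 5 7 6 4 1 2.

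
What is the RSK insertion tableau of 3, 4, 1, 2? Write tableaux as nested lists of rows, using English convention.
Insert 3: appended to row 1. P = [[3]].
Insert 4: appended to row 1. P = [[3, 4]].
Insert 1: 1 bumps 3 from row 1; 3 starts row 2. P = [[1, 4], [3]].
Insert 2: 2 bumps 4 from row 1; 4 appends to row 2. P = [[1, 2], [3, 4]].

So P = [[1, 2], [3, 4]].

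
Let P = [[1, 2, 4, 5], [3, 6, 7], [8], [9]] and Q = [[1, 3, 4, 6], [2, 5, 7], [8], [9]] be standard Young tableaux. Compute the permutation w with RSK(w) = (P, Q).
Reverse the RSK construction: for i from n down to 1, find the cell of Q containing i, remove the entry at that cell from P, and reverse-bump it up through P; the value ejected from row 1 is w(i).

Step i=9: Q has 9 at row 4, column 1; remove 9 from row 4 of P and reverse-bump: 9 enters row 3 and ejects 8; 8 enters row 2 and ejects 7; 7 enters row 1 and ejects 5. So w(9) = 5. P is now [[1, 2, 4, 7], [3, 6, 8], [9]].
Step i=8: Q has 8 at row 3, column 1; remove 9 from row 3 of P and reverse-bump: 9 enters row 2 and ejects 8; 8 enters row 1 and ejects 7. So w(8) = 7. P is now [[1, 2, 4, 8], [3, 6, 9]].
Step i=7: Q has 7 at row 2, column 3; remove 9 from row 2 of P and reverse-bump: 9 enters row 1 and ejects 8. So w(7) = 8. P is now [[1, 2, 4, 9], [3, 6]].
Step i=6: Q has 6 at row 1, column 4; remove that cell from P, ejecting 9. So w(6) = 9. P is now [[1, 2, 4], [3, 6]].
Step i=5: Q has 5 at row 2, column 2; remove 6 from row 2 of P and reverse-bump: 6 enters row 1 and ejects 4. So w(5) = 4. P is now [[1, 2, 6], [3]].
Step i=4: Q has 4 at row 1, column 3; remove that cell from P, ejecting 6. So w(4) = 6. P is now [[1, 2], [3]].
Step i=3: Q has 3 at row 1, column 2; remove that cell from P, ejecting 2. So w(3) = 2. P is now [[1], [3]].
Step i=2: Q has 2 at row 2, column 1; remove 3 from row 2 of P and reverse-bump: 3 enters row 1 and ejects 1. So w(2) = 1. P is now [[3]].
Step i=1: Q has 1 at row 1, column 1; remove that cell from P, ejecting 3. So w(1) = 3. P is now [].

So w = 3 1 2 6 4 9 8 7 5.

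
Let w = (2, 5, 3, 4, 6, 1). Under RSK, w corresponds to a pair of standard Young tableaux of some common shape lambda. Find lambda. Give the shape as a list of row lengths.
Row-insert each entry into an empty tableau.

After inserting 2: P = [[2]].
After inserting 5: P = [[2, 5]].
After inserting 3: P = [[2, 3], [5]].
After inserting 4: P = [[2, 3, 4], [5]].
After inserting 6: P = [[2, 3, 4, 6], [5]].
After inserting 1: P = [[1, 3, 4, 6], [2], [5]].

The final insertion tableau P = [[1, 3, 4, 6], [2], [5]] has shape [4, 1, 1].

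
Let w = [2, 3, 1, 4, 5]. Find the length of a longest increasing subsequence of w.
4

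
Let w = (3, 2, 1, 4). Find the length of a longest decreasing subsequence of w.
3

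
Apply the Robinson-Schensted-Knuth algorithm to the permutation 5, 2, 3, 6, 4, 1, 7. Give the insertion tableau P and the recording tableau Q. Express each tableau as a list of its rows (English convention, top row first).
P = [[1, 3, 4, 7], [2, 6], [5]], Q = [[1, 3, 4, 7], [2, 5], [6]]

Insert each entry of the permutation into P by Schensted row insertion, recording in Q the position of each new cell.

Insert 5: appended to row 1. P = [[5]].
Insert 2: 2 bumps 5 from row 1; 5 starts row 2. P = [[2], [5]].
Insert 3: appended to row 1. P = [[2, 3], [5]].
Insert 6: appended to row 1. P = [[2, 3, 6], [5]].
Insert 4: 4 bumps 6 from row 1; 6 appends to row 2. P = [[2, 3, 4], [5, 6]].
Insert 1: 1 bumps 2 from row 1; 2 bumps 5 from row 2; 5 starts row 3. P = [[1, 3, 4], [2, 6], [5]].
Insert 7: appended to row 1. P = [[1, 3, 4, 7], [2, 6], [5]].

So P = [[1, 3, 4, 7], [2, 6], [5]], Q = [[1, 3, 4, 7], [2, 5], [6]].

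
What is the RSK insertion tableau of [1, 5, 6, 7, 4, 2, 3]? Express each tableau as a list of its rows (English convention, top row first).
After inserting 1: P = [[1]].
After inserting 5: P = [[1, 5]].
After inserting 6: P = [[1, 5, 6]].
After inserting 7: P = [[1, 5, 6, 7]].
After inserting 4: P = [[1, 4, 6, 7], [5]].
After inserting 2: P = [[1, 2, 6, 7], [4], [5]].
After inserting 3: P = [[1, 2, 3, 7], [4, 6], [5]].

So P = [[1, 2, 3, 7], [4, 6], [5]].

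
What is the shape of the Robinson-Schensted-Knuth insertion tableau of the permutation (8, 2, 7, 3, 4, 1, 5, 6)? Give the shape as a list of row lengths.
[5, 1, 1, 1]

Row-insert each entry into an empty tableau.

After inserting 8: P = [[8]].
After inserting 2: P = [[2], [8]].
After inserting 7: P = [[2, 7], [8]].
After inserting 3: P = [[2, 3], [7], [8]].
After inserting 4: P = [[2, 3, 4], [7], [8]].
After inserting 1: P = [[1, 3, 4], [2], [7], [8]].
After inserting 5: P = [[1, 3, 4, 5], [2], [7], [8]].
After inserting 6: P = [[1, 3, 4, 5, 6], [2], [7], [8]].

The final insertion tableau P = [[1, 3, 4, 5, 6], [2], [7], [8]] has shape [5, 1, 1, 1].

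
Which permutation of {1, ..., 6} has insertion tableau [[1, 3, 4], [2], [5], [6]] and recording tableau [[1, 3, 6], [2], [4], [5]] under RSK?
Reverse the RSK construction: for i from n down to 1, find the cell of Q containing i, remove the entry at that cell from P, and reverse-bump it up through P; the value ejected from row 1 is w(i).

Step i=6: Q has 6 at row 1, column 3; remove that cell from P, ejecting 4. So w(6) = 4. P is now [[1, 3], [2], [5], [6]].
Step i=5: Q has 5 at row 4, column 1; remove 6 from row 4 of P and reverse-bump: 6 enters row 3 and ejects 5; 5 enters row 2 and ejects 2; 2 enters row 1 and ejects 1. So w(5) = 1. P is now [[2, 3], [5], [6]].
Step i=4: Q has 4 at row 3, column 1; remove 6 from row 3 of P and reverse-bump: 6 enters row 2 and ejects 5; 5 enters row 1 and ejects 3. So w(4) = 3. P is now [[2, 5], [6]].
Step i=3: Q has 3 at row 1, column 2; remove that cell from P, ejecting 5. So w(3) = 5. P is now [[2], [6]].
Step i=2: Q has 2 at row 2, column 1; remove 6 from row 2 of P and reverse-bump: 6 enters row 1 and ejects 2. So w(2) = 2. P is now [[6]].
Step i=1: Q has 1 at row 1, column 1; remove that cell from P, ejecting 6. So w(1) = 6. P is now [].

So w = 6 2 5 3 1 4.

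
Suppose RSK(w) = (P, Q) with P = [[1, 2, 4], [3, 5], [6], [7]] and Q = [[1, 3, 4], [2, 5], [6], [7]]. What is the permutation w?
Reverse the RSK construction: for i from n down to 1, find the cell of Q containing i, remove the entry at that cell from P, and reverse-bump it up through P; the value ejected from row 1 is w(i).

Step i=7: Q has 7 at row 4, column 1; remove 7 from row 4 of P and reverse-bump: 7 enters row 3 and ejects 6; 6 enters row 2 and ejects 5; 5 enters row 1 and ejects 4. So w(7) = 4. P is now [[1, 2, 5], [3, 6], [7]].
Step i=6: Q has 6 at row 3, column 1; remove 7 from row 3 of P and reverse-bump: 7 enters row 2 and ejects 6; 6 enters row 1 and ejects 5. So w(6) = 5. P is now [[1, 2, 6], [3, 7]].
Step i=5: Q has 5 at row 2, column 2; remove 7 from row 2 of P and reverse-bump: 7 enters row 1 and ejects 6. So w(5) = 6. P is now [[1, 2, 7], [3]].
Step i=4: Q has 4 at row 1, column 3; remove that cell from P, ejecting 7. So w(4) = 7. P is now [[1, 2], [3]].
Step i=3: Q has 3 at row 1, column 2; remove that cell from P, ejecting 2. So w(3) = 2. P is now [[1], [3]].
Step i=2: Q has 2 at row 2, column 1; remove 3 from row 2 of P and reverse-bump: 3 enters row 1 and ejects 1. So w(2) = 1. P is now [[3]].
Step i=1: Q has 1 at row 1, column 1; remove that cell from P, ejecting 3. So w(1) = 3. P is now [].

So w = 3 1 2 7 6 5 4.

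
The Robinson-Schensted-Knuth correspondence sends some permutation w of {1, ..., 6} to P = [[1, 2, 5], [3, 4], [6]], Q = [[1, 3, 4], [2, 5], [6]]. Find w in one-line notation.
3 1 4 6 5 2

Reverse the RSK construction: for i from n down to 1, find the cell of Q containing i, remove the entry at that cell from P, and reverse-bump it up through P; the value ejected from row 1 is w(i).

Step i=6: Q has 6 at row 3, column 1; remove 6 from row 3 of P and reverse-bump: 6 enters row 2 and ejects 4; 4 enters row 1 and ejects 2. So w(6) = 2. P is now [[1, 4, 5], [3, 6]].
Step i=5: Q has 5 at row 2, column 2; remove 6 from row 2 of P and reverse-bump: 6 enters row 1 and ejects 5. So w(5) = 5. P is now [[1, 4, 6], [3]].
Step i=4: Q has 4 at row 1, column 3; remove that cell from P, ejecting 6. So w(4) = 6. P is now [[1, 4], [3]].
Step i=3: Q has 3 at row 1, column 2; remove that cell from P, ejecting 4. So w(3) = 4. P is now [[1], [3]].
Step i=2: Q has 2 at row 2, column 1; remove 3 from row 2 of P and reverse-bump: 3 enters row 1 and ejects 1. So w(2) = 1. P is now [[3]].
Step i=1: Q has 1 at row 1, column 1; remove that cell from P, ejecting 3. So w(1) = 3. P is now [].

So w = 3 1 4 6 5 2.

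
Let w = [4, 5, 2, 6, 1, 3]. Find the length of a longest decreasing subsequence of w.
3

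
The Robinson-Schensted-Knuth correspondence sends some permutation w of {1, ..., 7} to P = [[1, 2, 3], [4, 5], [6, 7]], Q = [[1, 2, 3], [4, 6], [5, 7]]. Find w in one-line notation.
1 6 7 4 2 5 3

Reverse the RSK construction: for i from n down to 1, find the cell of Q containing i, remove the entry at that cell from P, and reverse-bump it up through P; the value ejected from row 1 is w(i).

Step i=7: Q has 7 at row 3, column 2; remove 7 from row 3 of P and reverse-bump: 7 enters row 2 and ejects 5; 5 enters row 1 and ejects 3. So w(7) = 3. P is now [[1, 2, 5], [4, 7], [6]].
Step i=6: Q has 6 at row 2, column 2; remove 7 from row 2 of P and reverse-bump: 7 enters row 1 and ejects 5. So w(6) = 5. P is now [[1, 2, 7], [4], [6]].
Step i=5: Q has 5 at row 3, column 1; remove 6 from row 3 of P and reverse-bump: 6 enters row 2 and ejects 4; 4 enters row 1 and ejects 2. So w(5) = 2. P is now [[1, 4, 7], [6]].
Step i=4: Q has 4 at row 2, column 1; remove 6 from row 2 of P and reverse-bump: 6 enters row 1 and ejects 4. So w(4) = 4. P is now [[1, 6, 7]].
Step i=3: Q has 3 at row 1, column 3; remove that cell from P, ejecting 7. So w(3) = 7. P is now [[1, 6]].
Step i=2: Q has 2 at row 1, column 2; remove that cell from P, ejecting 6. So w(2) = 6. P is now [[1]].
Step i=1: Q has 1 at row 1, column 1; remove that cell from P, ejecting 1. So w(1) = 1. P is now [].

So w = 1 6 7 4 2 5 3.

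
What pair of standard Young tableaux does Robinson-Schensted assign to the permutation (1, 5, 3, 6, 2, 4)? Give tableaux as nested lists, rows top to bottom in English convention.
Insert each entry of the permutation into P by Schensted row insertion, recording in Q the position of each new cell.

Insert 1: appended to row 1. P = [[1]].
Insert 5: appended to row 1. P = [[1, 5]].
Insert 3: 3 bumps 5 from row 1; 5 starts row 2. P = [[1, 3], [5]].
Insert 6: appended to row 1. P = [[1, 3, 6], [5]].
Insert 2: 2 bumps 3 from row 1; 3 bumps 5 from row 2; 5 starts row 3. P = [[1, 2, 6], [3], [5]].
Insert 4: 4 bumps 6 from row 1; 6 appends to row 2. P = [[1, 2, 4], [3, 6], [5]].

So P = [[1, 2, 4], [3, 6], [5]], Q = [[1, 2, 4], [3, 6], [5]].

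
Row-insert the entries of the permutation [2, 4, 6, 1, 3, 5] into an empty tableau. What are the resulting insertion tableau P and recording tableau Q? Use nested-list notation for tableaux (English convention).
Insert each entry of the permutation into P by Schensted row insertion, recording in Q the position of each new cell.

After inserting 2: P = [[2]].
After inserting 4: P = [[2, 4]].
After inserting 6: P = [[2, 4, 6]].
After inserting 1: P = [[1, 4, 6], [2]].
After inserting 3: P = [[1, 3, 6], [2, 4]].
After inserting 5: P = [[1, 3, 5], [2, 4, 6]].

So P = [[1, 3, 5], [2, 4, 6]], Q = [[1, 2, 3], [4, 5, 6]].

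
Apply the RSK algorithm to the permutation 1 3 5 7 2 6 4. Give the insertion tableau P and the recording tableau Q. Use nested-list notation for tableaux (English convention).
Insert each entry of the permutation into P by Schensted row insertion, recording in Q the position of each new cell.

Insert 1: appended to row 1. P = [[1]].
Insert 3: appended to row 1. P = [[1, 3]].
Insert 5: appended to row 1. P = [[1, 3, 5]].
Insert 7: appended to row 1. P = [[1, 3, 5, 7]].
Insert 2: 2 bumps 3 from row 1; 3 starts row 2. P = [[1, 2, 5, 7], [3]].
Insert 6: 6 bumps 7 from row 1; 7 appends to row 2. P = [[1, 2, 5, 6], [3, 7]].
Insert 4: 4 bumps 5 from row 1; 5 bumps 7 from row 2; 7 starts row 3. P = [[1, 2, 4, 6], [3, 5], [7]].

So P = [[1, 2, 4, 6], [3, 5], [7]], Q = [[1, 2, 3, 4], [5, 6], [7]].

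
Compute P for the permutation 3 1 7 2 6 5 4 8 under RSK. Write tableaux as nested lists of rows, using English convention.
P = [[1, 2, 4, 8], [3, 5], [6], [7]]

Insert 3: appended to row 1. P = [[3]].
Insert 1: 1 bumps 3 from row 1; 3 starts row 2. P = [[1], [3]].
Insert 7: appended to row 1. P = [[1, 7], [3]].
Insert 2: 2 bumps 7 from row 1; 7 appends to row 2. P = [[1, 2], [3, 7]].
Insert 6: appended to row 1. P = [[1, 2, 6], [3, 7]].
Insert 5: 5 bumps 6 from row 1; 6 bumps 7 from row 2; 7 starts row 3. P = [[1, 2, 5], [3, 6], [7]].
Insert 4: 4 bumps 5 from row 1; 5 bumps 6 from row 2; 6 bumps 7 from row 3; 7 starts row 4. P = [[1, 2, 4], [3, 5], [6], [7]].
Insert 8: appended to row 1. P = [[1, 2, 4, 8], [3, 5], [6], [7]].

So P = [[1, 2, 4, 8], [3, 5], [6], [7]].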